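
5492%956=712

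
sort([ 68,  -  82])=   [- 82,  68] 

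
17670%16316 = 1354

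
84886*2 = 169772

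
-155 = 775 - 930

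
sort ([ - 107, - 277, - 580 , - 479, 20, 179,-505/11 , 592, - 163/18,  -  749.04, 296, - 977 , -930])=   [  -  977, - 930 , - 749.04, - 580, - 479, - 277 , - 107, - 505/11, - 163/18, 20, 179, 296, 592]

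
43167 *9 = 388503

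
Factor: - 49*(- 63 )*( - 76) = -234612 = - 2^2*3^2*7^3*19^1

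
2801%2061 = 740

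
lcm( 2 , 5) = 10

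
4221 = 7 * 603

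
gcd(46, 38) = 2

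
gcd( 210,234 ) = 6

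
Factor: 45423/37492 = 63/52 = 2^( -2) * 3^2*7^1 *13^( - 1)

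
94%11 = 6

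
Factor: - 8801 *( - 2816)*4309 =2^8*11^1*13^1*31^1*139^1 *677^1 =106792601344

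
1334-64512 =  - 63178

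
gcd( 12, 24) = 12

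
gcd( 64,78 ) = 2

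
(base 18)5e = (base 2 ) 1101000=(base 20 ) 54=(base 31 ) 3b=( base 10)104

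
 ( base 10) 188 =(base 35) 5D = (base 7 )356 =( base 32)5S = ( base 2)10111100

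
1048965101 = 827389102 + 221575999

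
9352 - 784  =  8568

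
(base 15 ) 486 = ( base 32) 102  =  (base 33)V3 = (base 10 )1026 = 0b10000000010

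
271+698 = 969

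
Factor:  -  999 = -3^3*37^1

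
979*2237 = 2190023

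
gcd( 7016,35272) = 8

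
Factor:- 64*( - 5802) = 2^7  *  3^1*967^1 = 371328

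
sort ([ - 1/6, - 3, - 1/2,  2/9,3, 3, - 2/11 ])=[ - 3, - 1/2, - 2/11, - 1/6, 2/9 , 3,3 ] 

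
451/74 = 451/74  =  6.09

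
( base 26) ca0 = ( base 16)20b4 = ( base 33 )7MN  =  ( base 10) 8372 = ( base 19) 143C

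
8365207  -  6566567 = 1798640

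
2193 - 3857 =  - 1664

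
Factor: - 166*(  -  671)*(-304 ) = -33861344 = - 2^5*11^1*19^1*61^1*83^1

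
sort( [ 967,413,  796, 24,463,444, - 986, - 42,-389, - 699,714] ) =[ - 986, - 699, -389 , - 42, 24, 413,444,463, 714,  796 , 967]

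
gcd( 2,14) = 2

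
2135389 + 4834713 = 6970102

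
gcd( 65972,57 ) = 1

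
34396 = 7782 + 26614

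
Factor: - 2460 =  - 2^2*3^1*5^1*41^1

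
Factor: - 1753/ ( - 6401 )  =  37^( - 1 )*173^(-1)* 1753^1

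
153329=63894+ 89435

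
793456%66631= 60515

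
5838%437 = 157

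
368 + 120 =488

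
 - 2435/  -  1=2435/1 = 2435.00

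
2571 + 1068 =3639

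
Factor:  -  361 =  - 19^2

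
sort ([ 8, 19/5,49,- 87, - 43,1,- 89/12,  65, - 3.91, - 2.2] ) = [-87, - 43 , - 89/12, - 3.91,-2.2,1,19/5,  8, 49, 65] 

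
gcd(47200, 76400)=400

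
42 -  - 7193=7235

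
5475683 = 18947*289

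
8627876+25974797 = 34602673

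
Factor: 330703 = 330703^1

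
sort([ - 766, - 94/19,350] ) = [ - 766,-94/19, 350 ] 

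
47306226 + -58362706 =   -  11056480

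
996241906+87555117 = 1083797023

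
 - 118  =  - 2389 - -2271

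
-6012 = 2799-8811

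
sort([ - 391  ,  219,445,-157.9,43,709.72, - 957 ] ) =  [ - 957, - 391, - 157.9,43,219, 445,  709.72]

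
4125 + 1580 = 5705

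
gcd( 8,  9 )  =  1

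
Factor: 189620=2^2*5^1*19^1*499^1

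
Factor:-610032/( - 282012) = 2^2*179^1*331^( - 1) = 716/331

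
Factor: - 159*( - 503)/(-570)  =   - 2^(-1) * 5^( - 1) * 19^( - 1)*53^1*503^1 = -  26659/190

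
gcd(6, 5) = 1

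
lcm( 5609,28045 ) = 28045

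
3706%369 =16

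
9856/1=9856 = 9856.00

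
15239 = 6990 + 8249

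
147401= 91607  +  55794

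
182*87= 15834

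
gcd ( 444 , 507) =3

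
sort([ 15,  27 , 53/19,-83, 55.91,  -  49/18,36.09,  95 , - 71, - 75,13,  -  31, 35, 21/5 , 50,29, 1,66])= [ - 83,  -  75, - 71, - 31,  -  49/18,1,53/19,21/5, 13,15, 27, 29,35,36.09,50,55.91, 66, 95]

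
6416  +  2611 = 9027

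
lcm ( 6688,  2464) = 46816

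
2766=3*922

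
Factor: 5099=5099^1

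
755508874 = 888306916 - 132798042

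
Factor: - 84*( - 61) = 5124 =2^2*3^1 *7^1*61^1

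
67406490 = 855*78838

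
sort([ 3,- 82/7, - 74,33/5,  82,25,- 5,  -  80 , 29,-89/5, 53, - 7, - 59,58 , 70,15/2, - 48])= [ - 80, - 74, - 59, - 48,  -  89/5, -82/7,-7 , - 5 , 3,33/5  ,  15/2,25 , 29,53,58, 70,82 ] 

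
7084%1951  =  1231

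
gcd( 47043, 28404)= 9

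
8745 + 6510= 15255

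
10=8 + 2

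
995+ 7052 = 8047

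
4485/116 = 4485/116  =  38.66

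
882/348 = 147/58 = 2.53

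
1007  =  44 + 963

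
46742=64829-18087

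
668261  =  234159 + 434102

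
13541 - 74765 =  - 61224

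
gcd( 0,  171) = 171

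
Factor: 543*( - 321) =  -3^2*107^1*181^1 = - 174303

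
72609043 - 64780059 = 7828984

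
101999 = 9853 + 92146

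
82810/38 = 2179 + 4/19 = 2179.21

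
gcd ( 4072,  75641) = 1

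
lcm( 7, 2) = 14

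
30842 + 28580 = 59422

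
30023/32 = 938 + 7/32 = 938.22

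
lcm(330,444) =24420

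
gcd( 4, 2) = 2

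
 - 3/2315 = -1 + 2312/2315 = - 0.00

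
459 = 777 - 318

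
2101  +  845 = 2946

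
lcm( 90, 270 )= 270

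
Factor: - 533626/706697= - 2^1*101^( - 1 )*251^1*1063^1*6997^( - 1 )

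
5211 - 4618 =593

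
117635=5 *23527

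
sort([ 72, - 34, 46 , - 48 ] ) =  [ - 48, - 34, 46, 72 ] 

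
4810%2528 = 2282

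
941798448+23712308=965510756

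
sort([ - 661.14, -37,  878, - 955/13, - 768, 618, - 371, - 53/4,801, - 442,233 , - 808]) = [ - 808, - 768, - 661.14, - 442,- 371, - 955/13, - 37 ,-53/4,  233, 618,801,878 ] 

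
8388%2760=108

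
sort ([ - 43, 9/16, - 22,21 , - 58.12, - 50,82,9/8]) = [ - 58.12, - 50, - 43, - 22,9/16,9/8,  21,82] 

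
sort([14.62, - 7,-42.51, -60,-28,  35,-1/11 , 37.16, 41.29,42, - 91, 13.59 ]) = [  -  91,-60,-42.51, - 28, - 7, - 1/11, 13.59, 14.62,35, 37.16,41.29,42] 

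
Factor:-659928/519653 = -21288/16763 = - 2^3*3^1*887^1 *16763^( - 1)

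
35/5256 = 35/5256=0.01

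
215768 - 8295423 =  - 8079655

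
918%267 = 117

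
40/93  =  40/93 = 0.43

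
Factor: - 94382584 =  - 2^3*11797823^1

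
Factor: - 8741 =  -8741^1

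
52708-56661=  - 3953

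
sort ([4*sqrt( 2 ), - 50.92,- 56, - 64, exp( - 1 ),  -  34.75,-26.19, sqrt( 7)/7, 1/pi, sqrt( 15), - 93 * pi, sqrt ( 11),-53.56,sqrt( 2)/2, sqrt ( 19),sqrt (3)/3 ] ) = [-93*pi,  -  64,-56,-53.56, - 50.92, - 34.75 ,-26.19, 1/pi, exp( - 1), sqrt (7)/7, sqrt ( 3 ) /3, sqrt (2)/2,sqrt( 11),sqrt(15) , sqrt( 19), 4*sqrt (2)]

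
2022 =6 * 337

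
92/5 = 92/5 = 18.40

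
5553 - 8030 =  - 2477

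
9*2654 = 23886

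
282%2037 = 282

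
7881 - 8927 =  - 1046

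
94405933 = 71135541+23270392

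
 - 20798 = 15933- 36731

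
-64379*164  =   - 10558156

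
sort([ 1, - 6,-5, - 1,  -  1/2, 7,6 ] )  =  [  -  6, -5, - 1 ,-1/2 , 1, 6,7 ] 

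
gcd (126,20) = 2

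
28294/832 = 34 + 3/416 = 34.01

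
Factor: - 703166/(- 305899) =2^1*11^( - 1)*269^1 *1307^1*27809^(- 1)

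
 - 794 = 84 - 878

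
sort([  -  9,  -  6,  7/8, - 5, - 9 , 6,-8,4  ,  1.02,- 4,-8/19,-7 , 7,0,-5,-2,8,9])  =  [-9,-9, - 8, - 7,-6, - 5, - 5,  -  4,  -  2,  -  8/19, 0,7/8,1.02,4,6,7,8,9 ]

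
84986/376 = 226 + 5/188 = 226.03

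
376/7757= 376/7757 = 0.05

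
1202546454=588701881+613844573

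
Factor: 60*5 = 2^2 * 3^1*5^2 =300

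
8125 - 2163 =5962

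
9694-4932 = 4762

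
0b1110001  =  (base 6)305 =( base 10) 113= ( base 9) 135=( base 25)4D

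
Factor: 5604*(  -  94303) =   -  528474012 = - 2^2 * 3^1 * 11^1*467^1*8573^1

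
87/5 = 87/5 = 17.40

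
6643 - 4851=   1792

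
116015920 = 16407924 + 99607996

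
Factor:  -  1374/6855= - 2^1*5^( - 1)*229^1*457^( -1 ) = -458/2285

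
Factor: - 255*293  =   -74715 = -  3^1 *5^1*17^1 * 293^1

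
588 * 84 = 49392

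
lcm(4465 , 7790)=366130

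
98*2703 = 264894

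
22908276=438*52302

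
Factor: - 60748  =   - 2^2*15187^1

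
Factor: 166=2^1*83^1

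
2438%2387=51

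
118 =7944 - 7826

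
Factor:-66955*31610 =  - 2116447550  =  -2^1*5^2 * 7^1*29^1*109^1 *1913^1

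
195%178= 17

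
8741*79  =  690539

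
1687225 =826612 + 860613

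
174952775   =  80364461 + 94588314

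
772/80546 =386/40273 = 0.01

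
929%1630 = 929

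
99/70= 1 + 29/70 = 1.41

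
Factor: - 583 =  - 11^1 *53^1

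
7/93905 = 1/13415 =0.00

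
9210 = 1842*5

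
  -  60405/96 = - 630+25/32 = - 629.22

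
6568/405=6568/405  =  16.22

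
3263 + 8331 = 11594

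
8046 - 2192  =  5854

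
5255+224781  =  230036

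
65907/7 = 9415 + 2/7 = 9415.29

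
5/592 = 5/592 = 0.01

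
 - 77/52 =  - 77/52 = - 1.48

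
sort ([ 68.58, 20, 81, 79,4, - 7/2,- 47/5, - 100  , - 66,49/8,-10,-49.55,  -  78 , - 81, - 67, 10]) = [ - 100, - 81,- 78 , - 67, - 66, - 49.55, - 10,  -  47/5,-7/2, 4, 49/8,10, 20, 68.58, 79, 81] 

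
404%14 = 12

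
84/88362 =14/14727 = 0.00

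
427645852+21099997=448745849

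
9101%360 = 101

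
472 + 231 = 703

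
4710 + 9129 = 13839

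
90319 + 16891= 107210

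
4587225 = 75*61163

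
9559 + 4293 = 13852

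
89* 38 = 3382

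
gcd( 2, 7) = 1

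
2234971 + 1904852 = 4139823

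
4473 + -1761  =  2712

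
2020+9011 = 11031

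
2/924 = 1/462 = 0.00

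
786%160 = 146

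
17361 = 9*1929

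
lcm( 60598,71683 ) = 5878006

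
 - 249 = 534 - 783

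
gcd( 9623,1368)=1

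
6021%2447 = 1127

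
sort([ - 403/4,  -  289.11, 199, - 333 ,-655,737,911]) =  [  -  655, - 333,-289.11 ,- 403/4,199, 737, 911 ]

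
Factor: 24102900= 2^2* 3^3*5^2 * 79^1*113^1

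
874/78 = 437/39 =11.21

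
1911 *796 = 1521156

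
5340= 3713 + 1627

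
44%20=4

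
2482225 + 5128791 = 7611016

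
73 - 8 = 65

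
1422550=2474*575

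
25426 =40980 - 15554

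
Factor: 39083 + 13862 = 5^1*10589^1= 52945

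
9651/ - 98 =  - 9651/98= -98.48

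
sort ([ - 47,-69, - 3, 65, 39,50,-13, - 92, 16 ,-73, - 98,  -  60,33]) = [ - 98,-92,-73 ,-69 ,-60,-47,-13,  -  3,  16, 33,  39, 50, 65]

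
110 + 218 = 328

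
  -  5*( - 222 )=1110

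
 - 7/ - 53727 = 7/53727 = 0.00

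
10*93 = 930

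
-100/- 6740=5/337= 0.01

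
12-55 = - 43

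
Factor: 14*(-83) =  - 2^1*7^1 * 83^1 = - 1162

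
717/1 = 717 = 717.00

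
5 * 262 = 1310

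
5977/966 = 6 + 181/966  =  6.19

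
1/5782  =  1/5782= 0.00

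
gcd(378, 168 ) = 42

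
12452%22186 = 12452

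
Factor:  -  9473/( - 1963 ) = 13^( - 1)*151^(-1 )*9473^1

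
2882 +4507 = 7389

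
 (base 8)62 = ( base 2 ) 110010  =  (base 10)50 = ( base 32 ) 1i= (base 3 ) 1212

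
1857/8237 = 1857/8237 = 0.23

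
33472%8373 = 8353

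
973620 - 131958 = 841662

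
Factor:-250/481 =-2^1 * 5^3*13^( - 1 )*37^( - 1)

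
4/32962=2/16481 = 0.00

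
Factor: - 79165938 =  - 2^1*3^1 * 727^1 * 18149^1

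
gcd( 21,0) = 21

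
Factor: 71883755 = 5^1*  14376751^1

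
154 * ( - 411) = - 63294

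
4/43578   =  2/21789= 0.00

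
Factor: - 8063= - 11^1*733^1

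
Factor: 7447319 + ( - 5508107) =1939212 = 2^2*3^2 *11^1*59^1 * 83^1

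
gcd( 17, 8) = 1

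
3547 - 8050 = - 4503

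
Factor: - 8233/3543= - 3^(-1)*1181^( - 1 )*8233^1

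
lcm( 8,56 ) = 56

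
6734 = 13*518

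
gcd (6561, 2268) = 81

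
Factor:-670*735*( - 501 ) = 246717450 = 2^1 * 3^2*5^2*7^2 * 67^1*167^1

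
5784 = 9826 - 4042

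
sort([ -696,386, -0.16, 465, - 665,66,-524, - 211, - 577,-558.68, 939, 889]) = [ - 696,-665,-577,-558.68, - 524, - 211,-0.16, 66,386,465,889, 939]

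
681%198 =87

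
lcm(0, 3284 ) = 0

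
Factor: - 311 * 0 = 0=0^1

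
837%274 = 15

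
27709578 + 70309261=98018839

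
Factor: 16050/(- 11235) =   -  2^1*5^1*7^(- 1)=-10/7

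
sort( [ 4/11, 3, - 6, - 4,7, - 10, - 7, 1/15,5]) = [-10,  -  7, - 6,  -  4 , 1/15,4/11,3, 5, 7]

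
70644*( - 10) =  - 706440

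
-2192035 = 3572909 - 5764944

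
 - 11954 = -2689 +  - 9265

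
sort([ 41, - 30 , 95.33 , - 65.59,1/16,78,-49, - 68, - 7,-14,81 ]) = [ - 68, - 65.59, - 49, - 30, - 14, - 7,1/16,41,78,81 , 95.33] 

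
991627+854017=1845644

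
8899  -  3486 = 5413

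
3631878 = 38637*94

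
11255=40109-28854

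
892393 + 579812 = 1472205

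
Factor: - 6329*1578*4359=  - 43534039158 = - 2^1*3^2*263^1 * 1453^1 * 6329^1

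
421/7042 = 421/7042 = 0.06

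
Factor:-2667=-3^1*7^1*127^1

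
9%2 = 1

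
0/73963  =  0 = 0.00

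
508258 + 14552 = 522810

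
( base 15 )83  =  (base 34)3l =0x7b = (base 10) 123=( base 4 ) 1323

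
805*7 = 5635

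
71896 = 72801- 905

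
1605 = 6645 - 5040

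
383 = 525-142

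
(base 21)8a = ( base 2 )10110010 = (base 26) 6M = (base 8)262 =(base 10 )178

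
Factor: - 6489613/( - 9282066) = 2^( - 1) * 3^(-1)*13^1*43^( - 1 )*71^1*79^1*89^1*35977^( - 1 ) 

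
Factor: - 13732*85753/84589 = -2^2  *  29^1*2957^1*3433^1*84589^(-1) = - 1177560196/84589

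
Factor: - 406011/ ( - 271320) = 419/280= 2^(-3)*5^( - 1 )*7^ ( - 1)*419^1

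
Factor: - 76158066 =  - 2^1*3^1*2003^1*6337^1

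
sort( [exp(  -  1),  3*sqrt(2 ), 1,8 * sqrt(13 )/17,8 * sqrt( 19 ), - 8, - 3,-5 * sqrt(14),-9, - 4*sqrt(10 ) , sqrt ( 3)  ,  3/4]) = [ - 5 * sqrt( 14),-4 * sqrt( 10) , - 9, - 8 ,  -  3 , exp( - 1 ),3/4, 1,8*sqrt( 13 ) /17,sqrt(3 ),3*sqrt(2), 8*sqrt(19) ] 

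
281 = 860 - 579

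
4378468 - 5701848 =-1323380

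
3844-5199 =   -  1355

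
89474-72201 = 17273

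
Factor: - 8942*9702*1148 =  - 2^4*3^2*7^3*11^1*17^1*41^1*263^1 = - 99595066032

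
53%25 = 3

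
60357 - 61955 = - 1598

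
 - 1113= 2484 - 3597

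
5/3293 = 5/3293= 0.00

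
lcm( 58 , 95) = 5510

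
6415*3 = 19245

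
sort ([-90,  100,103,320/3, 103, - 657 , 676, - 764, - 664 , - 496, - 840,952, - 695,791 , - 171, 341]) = [ - 840, - 764,  -  695, - 664, - 657, - 496, - 171, - 90, 100,103,103,320/3,341,676 , 791,952 ]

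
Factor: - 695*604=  - 419780 = -  2^2*  5^1*139^1*151^1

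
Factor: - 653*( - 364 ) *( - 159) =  - 2^2*3^1* 7^1 *13^1*53^1*653^1 = - 37793028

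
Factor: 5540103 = 3^3*31^1*6619^1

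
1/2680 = 1/2680=   0.00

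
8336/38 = 4168/19=219.37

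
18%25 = 18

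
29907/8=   3738+3/8  =  3738.38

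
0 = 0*2749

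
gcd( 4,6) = 2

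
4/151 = 4/151 =0.03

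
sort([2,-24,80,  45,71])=[ - 24,2, 45, 71,80 ]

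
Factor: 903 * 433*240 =93839760  =  2^4 * 3^2*5^1 * 7^1*43^1*433^1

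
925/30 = 185/6 = 30.83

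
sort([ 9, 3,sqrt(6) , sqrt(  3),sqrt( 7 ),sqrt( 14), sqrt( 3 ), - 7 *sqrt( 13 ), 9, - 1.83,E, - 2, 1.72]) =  [  -  7*sqrt( 13), - 2, - 1.83, 1.72,sqrt( 3),sqrt (3 ),sqrt( 6),sqrt( 7),E, 3 , sqrt( 14),9, 9]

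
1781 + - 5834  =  - 4053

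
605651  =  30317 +575334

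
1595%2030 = 1595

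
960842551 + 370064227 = 1330906778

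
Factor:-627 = -3^1*11^1*19^1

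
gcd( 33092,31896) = 4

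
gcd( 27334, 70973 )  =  1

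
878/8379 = 878/8379 = 0.10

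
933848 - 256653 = 677195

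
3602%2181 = 1421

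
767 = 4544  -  3777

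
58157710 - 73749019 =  - 15591309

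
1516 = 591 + 925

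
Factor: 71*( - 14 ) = -994= -2^1*7^1 * 71^1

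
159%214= 159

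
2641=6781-4140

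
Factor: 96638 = 2^1*211^1 * 229^1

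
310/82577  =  310/82577 = 0.00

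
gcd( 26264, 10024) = 56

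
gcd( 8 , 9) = 1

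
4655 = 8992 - 4337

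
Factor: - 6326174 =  - 2^1*3163087^1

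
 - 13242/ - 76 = 174 + 9/38 = 174.24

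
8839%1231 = 222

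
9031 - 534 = 8497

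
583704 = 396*1474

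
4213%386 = 353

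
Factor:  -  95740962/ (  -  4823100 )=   15956827/803850 = 2^( - 1)*3^(-1)*5^(-2) *19^1 * 23^( - 1)*43^1*233^(  -  1 ) * 19531^1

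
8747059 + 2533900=11280959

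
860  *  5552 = 4774720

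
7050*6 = 42300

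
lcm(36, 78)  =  468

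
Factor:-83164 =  - 2^2*17^1*1223^1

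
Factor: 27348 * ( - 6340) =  - 2^4*3^1*5^1 *43^1* 53^1*317^1 = - 173386320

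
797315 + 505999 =1303314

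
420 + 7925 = 8345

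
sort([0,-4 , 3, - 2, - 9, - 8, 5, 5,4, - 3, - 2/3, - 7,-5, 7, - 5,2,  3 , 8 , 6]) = [ - 9, - 8, - 7, - 5,- 5, - 4, - 3 , - 2, - 2/3, 0, 2 , 3, 3, 4, 5 , 5, 6,7, 8]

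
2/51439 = 2/51439 = 0.00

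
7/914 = 7/914 = 0.01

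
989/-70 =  - 15 + 61/70 = - 14.13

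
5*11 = 55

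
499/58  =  8 + 35/58= 8.60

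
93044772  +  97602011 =190646783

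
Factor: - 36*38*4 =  - 2^5*3^2 * 19^1  =  -5472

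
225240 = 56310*4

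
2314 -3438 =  - 1124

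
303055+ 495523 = 798578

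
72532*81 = 5875092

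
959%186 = 29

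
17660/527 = 17660/527= 33.51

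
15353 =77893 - 62540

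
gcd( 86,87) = 1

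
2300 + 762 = 3062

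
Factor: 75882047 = 75882047^1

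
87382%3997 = 3445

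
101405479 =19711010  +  81694469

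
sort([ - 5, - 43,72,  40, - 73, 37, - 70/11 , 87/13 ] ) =[-73, - 43, - 70/11, - 5,87/13,37,40, 72]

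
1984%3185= 1984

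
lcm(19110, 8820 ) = 114660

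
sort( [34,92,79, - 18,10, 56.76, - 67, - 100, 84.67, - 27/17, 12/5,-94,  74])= [-100,-94, - 67, - 18, - 27/17 , 12/5,  10  ,  34,56.76, 74, 79,84.67, 92]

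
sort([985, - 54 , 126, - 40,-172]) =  [ - 172, - 54, - 40 , 126,985] 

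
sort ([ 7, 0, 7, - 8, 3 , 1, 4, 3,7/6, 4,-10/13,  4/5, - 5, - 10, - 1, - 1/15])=[ - 10 , - 8 ,  -  5,-1,-10/13,-1/15,0,4/5, 1,7/6, 3, 3,4, 4, 7, 7]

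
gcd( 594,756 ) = 54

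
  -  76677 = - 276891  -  -200214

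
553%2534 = 553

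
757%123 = 19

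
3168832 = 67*47296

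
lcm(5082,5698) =188034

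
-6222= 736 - 6958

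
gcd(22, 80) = 2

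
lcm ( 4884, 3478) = 229548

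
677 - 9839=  - 9162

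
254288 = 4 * 63572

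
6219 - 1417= 4802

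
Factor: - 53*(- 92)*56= 2^5*7^1*23^1*53^1  =  273056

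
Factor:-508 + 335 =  - 173 = -173^1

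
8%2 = 0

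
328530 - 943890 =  - 615360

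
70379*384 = 27025536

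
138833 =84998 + 53835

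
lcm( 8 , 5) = 40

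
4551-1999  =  2552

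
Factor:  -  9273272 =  - 2^3*29^1*39971^1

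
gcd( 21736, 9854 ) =26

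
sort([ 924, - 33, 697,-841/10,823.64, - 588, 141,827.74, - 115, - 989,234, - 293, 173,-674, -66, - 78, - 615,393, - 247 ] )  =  [ -989,  -  674, - 615, - 588,  -  293, - 247, - 115,  -  841/10, -78,-66,-33,141,173,  234,393 , 697,823.64, 827.74,924 ] 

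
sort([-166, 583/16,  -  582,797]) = [ - 582, -166 , 583/16,  797 ]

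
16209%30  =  9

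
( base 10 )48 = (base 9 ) 53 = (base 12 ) 40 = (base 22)24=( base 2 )110000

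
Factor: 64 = 2^6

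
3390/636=5  +  35/106 = 5.33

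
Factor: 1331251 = 1331251^1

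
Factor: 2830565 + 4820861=2^1*3825713^1 = 7651426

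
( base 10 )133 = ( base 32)45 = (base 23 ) 5I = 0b10000101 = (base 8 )205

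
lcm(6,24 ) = 24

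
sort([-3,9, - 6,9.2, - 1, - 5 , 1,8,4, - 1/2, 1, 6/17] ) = [ - 6,-5, - 3, - 1 , - 1/2,6/17,1, 1,4 , 8, 9,9.2 ] 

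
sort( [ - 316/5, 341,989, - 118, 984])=[ - 118, - 316/5, 341, 984, 989]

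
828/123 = 6 + 30/41 = 6.73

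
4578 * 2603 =11916534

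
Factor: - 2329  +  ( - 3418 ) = - 7^1 * 821^1  =  -  5747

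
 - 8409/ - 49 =8409/49 = 171.61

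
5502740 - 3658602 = 1844138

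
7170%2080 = 930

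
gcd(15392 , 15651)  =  37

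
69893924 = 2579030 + 67314894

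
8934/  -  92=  - 4467/46  =  -97.11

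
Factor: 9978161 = 1117^1*8933^1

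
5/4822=5/4822 = 0.00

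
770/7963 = 770/7963  =  0.10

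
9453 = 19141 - 9688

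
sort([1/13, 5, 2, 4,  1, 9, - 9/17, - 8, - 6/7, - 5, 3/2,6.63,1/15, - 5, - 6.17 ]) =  [-8, - 6.17, - 5, - 5, - 6/7, - 9/17, 1/15  ,  1/13,1,3/2,2 , 4, 5,  6.63, 9 ]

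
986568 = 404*2442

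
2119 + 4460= 6579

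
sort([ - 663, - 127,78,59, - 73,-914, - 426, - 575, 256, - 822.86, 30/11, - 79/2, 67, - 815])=[ - 914, - 822.86,  -  815, - 663, - 575, - 426, - 127, - 73, - 79/2,30/11 , 59, 67,78, 256 ] 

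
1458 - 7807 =-6349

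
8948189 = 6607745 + 2340444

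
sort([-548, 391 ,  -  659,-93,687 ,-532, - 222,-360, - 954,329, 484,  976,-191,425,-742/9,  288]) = [ - 954,  -  659 ,-548,- 532, - 360, - 222, - 191 , -93,  -  742/9 , 288,  329, 391,425,484,  687, 976]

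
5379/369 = 1793/123 =14.58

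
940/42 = 470/21 = 22.38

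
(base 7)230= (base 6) 315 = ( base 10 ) 119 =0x77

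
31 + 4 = 35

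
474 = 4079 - 3605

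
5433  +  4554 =9987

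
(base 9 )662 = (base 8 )1036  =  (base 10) 542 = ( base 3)202002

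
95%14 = 11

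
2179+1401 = 3580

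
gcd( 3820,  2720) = 20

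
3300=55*60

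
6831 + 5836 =12667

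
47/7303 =47/7303 = 0.01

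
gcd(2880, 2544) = 48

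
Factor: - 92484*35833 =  - 3313979172 = - 2^2*3^2*7^2 * 367^1*5119^1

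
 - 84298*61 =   -  5142178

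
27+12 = 39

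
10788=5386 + 5402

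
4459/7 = 637 = 637.00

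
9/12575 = 9/12575 = 0.00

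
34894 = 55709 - 20815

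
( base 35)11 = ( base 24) 1C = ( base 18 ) 20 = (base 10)36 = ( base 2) 100100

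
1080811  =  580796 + 500015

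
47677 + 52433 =100110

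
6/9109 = 6/9109 = 0.00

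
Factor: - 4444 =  - 2^2*11^1* 101^1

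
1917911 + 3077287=4995198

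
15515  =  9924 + 5591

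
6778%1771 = 1465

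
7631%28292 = 7631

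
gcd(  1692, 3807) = 423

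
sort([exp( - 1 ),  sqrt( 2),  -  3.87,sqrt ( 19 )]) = [ - 3.87, exp(-1 ), sqrt(2 )  ,  sqrt( 19)]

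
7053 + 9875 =16928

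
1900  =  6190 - 4290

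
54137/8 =6767 + 1/8 = 6767.12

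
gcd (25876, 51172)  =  4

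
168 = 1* 168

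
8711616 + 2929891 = 11641507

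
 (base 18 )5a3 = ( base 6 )12203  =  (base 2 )11100001011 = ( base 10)1803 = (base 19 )4IH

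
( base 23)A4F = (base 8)12425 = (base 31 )5J3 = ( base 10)5397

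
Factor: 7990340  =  2^2*5^1*17^1 * 71^1*331^1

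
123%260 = 123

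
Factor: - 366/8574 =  - 61/1429=- 61^1*1429^(-1)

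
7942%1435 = 767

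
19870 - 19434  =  436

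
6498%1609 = 62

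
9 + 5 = 14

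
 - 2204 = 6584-8788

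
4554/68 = 2277/34= 66.97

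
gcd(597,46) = 1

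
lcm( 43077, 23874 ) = 1981542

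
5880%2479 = 922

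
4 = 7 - 3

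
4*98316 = 393264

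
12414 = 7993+4421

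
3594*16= 57504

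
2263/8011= 2263/8011=0.28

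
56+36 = 92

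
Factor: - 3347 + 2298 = -1049^1= - 1049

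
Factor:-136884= -2^2*3^1*11^1*17^1*61^1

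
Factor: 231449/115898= 2^ ( - 1 ) * 23^1 * 29^1*167^(  -  1 )=667/334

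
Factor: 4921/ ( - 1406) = -2^(- 1)*7^1 = -  7/2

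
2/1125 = 2/1125 = 0.00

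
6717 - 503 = 6214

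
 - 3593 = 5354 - 8947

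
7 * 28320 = 198240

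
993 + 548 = 1541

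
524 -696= - 172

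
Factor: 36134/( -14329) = -2^1 *23^( - 1 )*29^1 = -58/23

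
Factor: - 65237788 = - 2^2*7^1*11^1*211811^1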